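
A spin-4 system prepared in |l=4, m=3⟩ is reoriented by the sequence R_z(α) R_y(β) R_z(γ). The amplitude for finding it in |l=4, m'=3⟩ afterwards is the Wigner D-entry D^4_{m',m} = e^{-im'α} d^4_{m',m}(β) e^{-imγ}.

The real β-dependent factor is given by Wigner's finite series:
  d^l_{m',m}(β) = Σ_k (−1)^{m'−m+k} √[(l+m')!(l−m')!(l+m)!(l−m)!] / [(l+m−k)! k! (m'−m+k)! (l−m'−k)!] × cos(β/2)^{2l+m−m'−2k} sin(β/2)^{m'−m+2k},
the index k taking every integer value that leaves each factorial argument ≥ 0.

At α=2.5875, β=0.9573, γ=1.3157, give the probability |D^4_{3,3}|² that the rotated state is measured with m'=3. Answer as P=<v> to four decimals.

P=0.1162

Split into d^4_{3,3}(β=0.9573) × two z-phases.
With c≡cos(β/2)=0.887618 and s≡sin(β/2)=0.460581, N=[5040·1·5040·1]^{1/2}=5040.000000
Admissible k: 0..1 (factorial args all ≥0)
  k=0: (−1)^0·5040.0000/(5040)·0.8876^8·0.4606^0 = +0.385307
  k=1: (−1)^1·5040.0000/(720)·0.8876^6·0.4606^2 = -0.726216
d^4_{3,3}(0.9573) = +0.385307 -0.726216 = -0.340909
|D^4_{3,3}|² = |d^4_{3,3}(β)|² = (-0.340909)² = 0.116219 (the z-rotation phases have unit modulus)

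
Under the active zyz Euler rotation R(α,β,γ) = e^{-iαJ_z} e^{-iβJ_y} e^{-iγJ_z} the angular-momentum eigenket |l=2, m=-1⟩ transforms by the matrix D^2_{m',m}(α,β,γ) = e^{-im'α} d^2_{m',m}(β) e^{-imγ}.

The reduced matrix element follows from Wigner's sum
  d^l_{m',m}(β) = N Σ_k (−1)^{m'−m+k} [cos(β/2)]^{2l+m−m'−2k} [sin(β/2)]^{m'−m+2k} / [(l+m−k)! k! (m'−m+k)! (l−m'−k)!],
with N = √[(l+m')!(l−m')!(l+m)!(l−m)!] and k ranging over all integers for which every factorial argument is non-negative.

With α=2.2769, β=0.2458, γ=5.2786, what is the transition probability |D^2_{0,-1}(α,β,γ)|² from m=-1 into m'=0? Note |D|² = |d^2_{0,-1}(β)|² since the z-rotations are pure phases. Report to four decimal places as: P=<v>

First d^2_{0,-1}(β=0.2458), then the phase factors e^{-i(0)α} and e^{-i(-1)γ}:
c=cos(0.2458/2)=0.992457, s=sin(0.2458/2)=0.122591; N=√[2·2·1·6]=4.898979
The bounds max(0,m−m')=0 and min(l+m,l−m')=1 give 2 terms
  k=0: (−1)^1·4.8990/(2)·0.9925^3·0.1226^1 = -0.293541
  k=1: (−1)^2·4.8990/(2)·0.9925^1·0.1226^3 = +0.004479
d^2_{0,-1}(0.2458) = -0.293541 +0.004479 = -0.289062
|D^2_{0,-1}|² = |d^2_{0,-1}(β)|² = (-0.289062)² = 0.083557 (the z-rotation phases have unit modulus)

P=0.0836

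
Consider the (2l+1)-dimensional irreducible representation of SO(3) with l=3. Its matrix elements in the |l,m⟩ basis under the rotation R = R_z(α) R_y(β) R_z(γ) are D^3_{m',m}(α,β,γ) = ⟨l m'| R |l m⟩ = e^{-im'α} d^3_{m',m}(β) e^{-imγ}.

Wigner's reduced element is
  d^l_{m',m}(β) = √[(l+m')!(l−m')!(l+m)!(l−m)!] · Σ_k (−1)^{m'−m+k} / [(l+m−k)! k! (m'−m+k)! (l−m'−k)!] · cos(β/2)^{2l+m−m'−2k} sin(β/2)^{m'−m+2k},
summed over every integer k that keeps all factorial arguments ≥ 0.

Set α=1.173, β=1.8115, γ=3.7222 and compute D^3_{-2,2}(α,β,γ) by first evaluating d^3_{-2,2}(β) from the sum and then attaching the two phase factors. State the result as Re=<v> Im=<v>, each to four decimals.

Re=0.1855 Im=0.4564

D^3_{-2,2}(1.173,1.8115,3.7222) = e^{-i·-2·1.173}·d^3_{-2,2}(1.8115)·e^{-i·2·3.7222}. Compute d first:
With c≡cos(β/2)=0.617096 and s≡sin(β/2)=0.786888, N=[1·120·120·1]^{1/2}=120.000000
k: max(0,(2)−(-2))=4 … min(3+(2),3−(-2))=5
  k=4: (−1)^0·120.0000/(24)·0.6171^2·0.7869^4 = +0.730007
  k=5: (−1)^1·120.0000/(120)·0.6171^0·0.7869^6 = -0.237399
d^3_{-2,2}(1.8115) = +0.730007 -0.237399 = +0.492608
Attach z-rotation phases: D = e^{-i(-2)(1.173)}·(+0.492608)·e^{-i(2)(3.7222)} = +0.185465+0.456361i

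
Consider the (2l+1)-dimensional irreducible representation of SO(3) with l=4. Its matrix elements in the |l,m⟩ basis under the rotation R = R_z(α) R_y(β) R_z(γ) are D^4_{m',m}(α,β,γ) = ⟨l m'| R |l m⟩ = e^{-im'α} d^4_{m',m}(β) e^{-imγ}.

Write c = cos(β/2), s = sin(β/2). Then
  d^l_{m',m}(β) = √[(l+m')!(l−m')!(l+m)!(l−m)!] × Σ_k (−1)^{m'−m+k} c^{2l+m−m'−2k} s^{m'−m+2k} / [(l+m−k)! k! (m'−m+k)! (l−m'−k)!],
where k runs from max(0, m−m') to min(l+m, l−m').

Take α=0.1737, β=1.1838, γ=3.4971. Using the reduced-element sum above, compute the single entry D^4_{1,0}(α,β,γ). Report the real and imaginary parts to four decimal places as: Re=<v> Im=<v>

Re=0.3854 Im=-0.0676

First d^4_{1,0}(β=1.1838), then the phase factors e^{-i(1)α} and e^{-i(0)γ}:
c=cos(1.1838/2)=0.829882, s=sin(1.1838/2)=0.557939; N=√[120·6·24·24]=643.987578
k: max(0,(0)−(1))=0 … min(4+(0),4−(1))=3
  k=0: (−1)^1·643.9876/(144)·0.8299^7·0.5579^1 = -0.676420
  k=1: (−1)^2·643.9876/(24)·0.8299^5·0.5579^3 = +1.834459
  k=2: (−1)^3·643.9876/(24)·0.8299^3·0.5579^5 = -0.829179
  k=3: (−1)^4·643.9876/(144)·0.8299^1·0.5579^7 = +0.062465
d^4_{1,0}(1.1838) = -0.676420 +1.834459 -0.829179 +0.062465 = +0.391325
Attach z-rotation phases: D = e^{-i(1)(0.1737)}·(+0.391325)·e^{-i(0)(3.4971)} = +0.385436-0.067632i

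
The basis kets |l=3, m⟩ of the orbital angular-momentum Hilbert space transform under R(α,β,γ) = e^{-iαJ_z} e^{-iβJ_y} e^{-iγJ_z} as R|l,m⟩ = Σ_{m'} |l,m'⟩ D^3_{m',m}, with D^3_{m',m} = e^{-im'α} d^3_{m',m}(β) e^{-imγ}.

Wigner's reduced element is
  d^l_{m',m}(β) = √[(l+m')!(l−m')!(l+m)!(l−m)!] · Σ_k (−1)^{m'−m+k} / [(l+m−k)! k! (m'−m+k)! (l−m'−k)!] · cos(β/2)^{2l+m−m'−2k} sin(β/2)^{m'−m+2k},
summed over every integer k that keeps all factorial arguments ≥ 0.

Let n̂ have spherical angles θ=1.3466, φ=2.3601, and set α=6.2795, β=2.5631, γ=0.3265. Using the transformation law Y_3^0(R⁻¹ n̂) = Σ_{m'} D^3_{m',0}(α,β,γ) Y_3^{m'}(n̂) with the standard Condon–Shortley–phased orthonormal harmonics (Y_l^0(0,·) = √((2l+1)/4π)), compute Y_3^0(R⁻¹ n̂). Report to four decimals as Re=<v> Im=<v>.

Re=0.2954 Im=0.0000

Need the full column D^3_{m',0} for m'=−3..3 at α=6.2795, β=2.5631, γ=0.3265.
cos(β/2)=0.285230, sin(β/2)=0.958459
d^3_{-3,0}: single k=3 term ⇒ +0.091374;  D = +0.091368-0.001010i
d^3_{-2,0}: k∈[2..3] ⇒ +0.033303 -0.376050 = -0.342746;  D = -0.342737+0.002526i
d^3_{-1,0}: k∈[1..3] ⇒ +0.006268 -0.212333 +0.799197 = +0.593132;  D = +0.593128-0.002186i
d^3_{0,0}: k∈[0..3] ⇒ +0.000538 -0.054723 +0.617913 -0.775250 = -0.211521;  D = -0.211521+0.000000i
d^3_{1,0}: k∈[0..2] ⇒ -0.006268 +0.212333 -0.799197 = -0.593132;  D = -0.593128-0.002186i
d^3_{2,0}: k∈[0..1] ⇒ +0.033303 -0.376050 = -0.342746;  D = -0.342737-0.002526i
d^3_{3,0}: single k=0 term ⇒ -0.091374;  D = -0.091368-0.001010i
Y_3^{m'}(θ=1.3466,φ=2.3601) and Σ D·Y over m':
  (+0.0914-0.0010i)·(+0.2702-0.2766i)  (-0.3427+0.0025i)·(+0.0017+0.2160i)  (+0.5931-0.0022i)·(+0.1684+0.1671i)  (-0.2115+0.0000i)·(-0.2284+0.0000i)  (-0.5931-0.0022i)·(-0.1684+0.1671i)  (-0.3427-0.0025i)·(+0.0017-0.2160i)  (-0.0914-0.0010i)·(-0.2702-0.2766i)
Y_3^0(R⁻¹ n̂) = +0.295368+0.000000i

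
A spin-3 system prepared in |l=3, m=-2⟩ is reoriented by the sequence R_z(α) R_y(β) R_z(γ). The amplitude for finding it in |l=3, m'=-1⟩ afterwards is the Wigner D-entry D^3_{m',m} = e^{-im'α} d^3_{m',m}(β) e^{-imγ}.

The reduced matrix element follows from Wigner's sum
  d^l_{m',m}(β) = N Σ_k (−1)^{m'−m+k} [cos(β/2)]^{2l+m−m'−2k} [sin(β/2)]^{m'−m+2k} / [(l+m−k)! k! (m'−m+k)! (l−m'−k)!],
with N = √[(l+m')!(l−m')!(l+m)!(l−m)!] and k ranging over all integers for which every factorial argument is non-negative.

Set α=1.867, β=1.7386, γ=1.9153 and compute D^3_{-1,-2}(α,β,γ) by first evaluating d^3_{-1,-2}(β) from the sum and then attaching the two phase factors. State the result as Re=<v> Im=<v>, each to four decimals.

Re=0.4061 Im=-0.2693

First d^3_{-1,-2}(β=1.7386), then the phase factors e^{-i(-1)α} and e^{-i(-2)γ}:
c=cos(1.7386/2)=0.645361, s=sin(1.7386/2)=0.763877; N=√[2·24·1·120]=75.894664
k∈{0,1} keeps every argument non-negative
  k=0: (−1)^1·75.8947/(24)·0.6454^5·0.7639^1 = -0.270420
  k=1: (−1)^2·75.8947/(12)·0.6454^3·0.7639^3 = +0.757722
d^3_{-1,-2}(1.7386) = -0.270420 +0.757722 = +0.487302
Phases: e^{-i·(-1)·1.867}=-0.291891+0.956451i, e^{-i·(-2)·1.9153}=-0.771877-0.635771i ⇒ D=+0.406112-0.269326i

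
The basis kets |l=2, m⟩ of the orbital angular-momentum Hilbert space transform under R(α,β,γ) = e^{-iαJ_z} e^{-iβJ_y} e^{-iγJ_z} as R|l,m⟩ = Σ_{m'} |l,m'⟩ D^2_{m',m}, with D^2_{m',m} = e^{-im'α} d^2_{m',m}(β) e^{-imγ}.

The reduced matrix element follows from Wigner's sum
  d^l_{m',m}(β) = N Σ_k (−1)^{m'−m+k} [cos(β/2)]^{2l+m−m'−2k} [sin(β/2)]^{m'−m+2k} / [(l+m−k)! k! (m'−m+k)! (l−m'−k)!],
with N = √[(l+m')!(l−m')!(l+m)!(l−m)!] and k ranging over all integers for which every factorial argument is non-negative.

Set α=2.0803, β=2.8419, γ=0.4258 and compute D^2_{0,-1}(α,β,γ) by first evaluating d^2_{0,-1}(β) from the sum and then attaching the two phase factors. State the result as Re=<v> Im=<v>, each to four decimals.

First d^2_{0,-1}(β=2.8419), then the phase factors e^{-i(0)α} and e^{-i(-1)γ}:
Half-angle: c=0.149286, s=0.988794. N=√(2·2·1·6)=4.898979
k∈{0,1} keeps every argument non-negative
  k=0: (−1)^1·4.8990/(2)·0.1493^3·0.9888^1 = -0.008058
  k=1: (−1)^2·4.8990/(2)·0.1493^1·0.9888^3 = +0.353519
d^2_{0,-1}(2.8419) = -0.008058 +0.353519 = +0.345461
D = (+1.000000+0.000000i)·(+0.345461)·(+0.910709+0.413049i) = +0.314614+0.142692i

Re=0.3146 Im=0.1427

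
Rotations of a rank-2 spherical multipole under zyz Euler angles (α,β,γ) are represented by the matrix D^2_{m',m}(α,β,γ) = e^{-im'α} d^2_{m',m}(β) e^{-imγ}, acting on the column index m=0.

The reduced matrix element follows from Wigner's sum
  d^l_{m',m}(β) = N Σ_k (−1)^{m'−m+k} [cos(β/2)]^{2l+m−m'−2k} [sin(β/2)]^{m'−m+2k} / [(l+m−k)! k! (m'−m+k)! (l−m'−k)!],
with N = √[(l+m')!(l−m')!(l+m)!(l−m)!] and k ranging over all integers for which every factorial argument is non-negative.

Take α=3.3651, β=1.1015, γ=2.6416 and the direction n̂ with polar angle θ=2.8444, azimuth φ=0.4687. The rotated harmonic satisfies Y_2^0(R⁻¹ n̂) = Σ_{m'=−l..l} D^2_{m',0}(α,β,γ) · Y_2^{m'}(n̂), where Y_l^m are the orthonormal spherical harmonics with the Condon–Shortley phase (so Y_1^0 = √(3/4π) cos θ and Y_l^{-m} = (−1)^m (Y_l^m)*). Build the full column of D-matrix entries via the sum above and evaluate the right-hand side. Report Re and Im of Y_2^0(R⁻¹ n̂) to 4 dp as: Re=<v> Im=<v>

Re=0.1296 Im=0.0000

Need the full column D^2_{m',0} for m'=−2..2 at α=3.3651, β=1.1015, γ=2.6416.
cos(β/2)=0.852132, sin(β/2)=0.523326
d^2_{-2,0}: single k=2 term ⇒ +0.487119;  D = +0.439255+0.210570i
d^2_{-1,0}: k∈[1..2] ⇒ +0.793176 -0.299158 = +0.494018;  D = -0.481729-0.109500i
d^2_{0,0}: k∈[0..2] ⇒ +0.527264 -0.795462 +0.075005 = -0.193193;  D = -0.193193+0.000000i
d^2_{1,0}: k∈[0..1] ⇒ -0.793176 +0.299158 = -0.494018;  D = +0.481729-0.109500i
d^2_{2,0}: single k=0 term ⇒ +0.487119;  D = +0.439255-0.210570i
Y_2^{m'}(θ=2.8444,φ=0.4687) and Σ D·Y over m':
  (+0.4393+0.2106i)·(+0.0196-0.0267i)  (-0.4817-0.1095i)·(-0.1930+0.0977i)  (-0.1932+0.0000i)·(+0.5496+0.0000i)  (+0.4817-0.1095i)·(+0.1930+0.0977i)  (+0.4393-0.2106i)·(+0.0196+0.0267i)
Y_2^0(R⁻¹ n̂) = +0.129613+0.000000i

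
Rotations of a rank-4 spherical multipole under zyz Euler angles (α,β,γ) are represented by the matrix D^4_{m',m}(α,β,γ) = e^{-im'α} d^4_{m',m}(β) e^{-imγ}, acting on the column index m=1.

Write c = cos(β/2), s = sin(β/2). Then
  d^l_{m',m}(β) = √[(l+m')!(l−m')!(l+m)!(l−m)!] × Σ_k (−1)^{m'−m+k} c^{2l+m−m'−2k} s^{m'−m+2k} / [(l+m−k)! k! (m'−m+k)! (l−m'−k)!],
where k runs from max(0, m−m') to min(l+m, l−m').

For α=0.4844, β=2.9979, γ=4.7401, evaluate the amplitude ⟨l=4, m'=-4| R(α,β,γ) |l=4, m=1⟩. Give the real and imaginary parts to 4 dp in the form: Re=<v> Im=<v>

Re=-0.0026 Im=-0.0009

D^4_{-4,1}(0.4844,2.9979,4.7401) = e^{-i·-4·0.4844}·d^4_{-4,1}(2.9979)·e^{-i·1·4.7401}. Compute d first:
With c≡cos(β/2)=0.071785 and s≡sin(β/2)=0.997420, N=[1·40320·120·6]^{1/2}=5387.986637
k: max(0,(1)−(-4))=5 … min(4+(1),4−(-4))=5
  k=5: (−1)^0·5387.9866/(720)·0.0718^3·0.9974^5 = +0.002733
d^4_{-4,1}(2.9979) = +0.002733
D = (-0.358634+0.933478i)·(+0.002733)·(+0.027707+0.999616i) = -0.002577-0.000909i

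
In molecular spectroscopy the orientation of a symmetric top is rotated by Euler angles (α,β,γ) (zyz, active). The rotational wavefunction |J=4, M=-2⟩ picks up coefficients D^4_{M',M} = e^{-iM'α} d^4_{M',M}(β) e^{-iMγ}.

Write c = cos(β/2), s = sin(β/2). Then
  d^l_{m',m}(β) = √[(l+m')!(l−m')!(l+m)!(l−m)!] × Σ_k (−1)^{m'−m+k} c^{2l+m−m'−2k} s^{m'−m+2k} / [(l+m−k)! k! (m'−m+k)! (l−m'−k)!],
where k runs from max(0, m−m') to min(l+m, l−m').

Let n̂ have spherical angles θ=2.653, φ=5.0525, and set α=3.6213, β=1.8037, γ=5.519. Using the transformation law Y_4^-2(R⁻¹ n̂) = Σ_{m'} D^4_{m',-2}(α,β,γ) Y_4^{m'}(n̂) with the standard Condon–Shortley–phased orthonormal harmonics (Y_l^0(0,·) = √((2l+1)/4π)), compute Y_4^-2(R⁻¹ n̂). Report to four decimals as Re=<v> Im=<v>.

Need the full column D^4_{m',-2} for m'=−4..4 at α=3.6213, β=1.8037, γ=5.519.
cos(β/2)=0.620160, sin(β/2)=0.784476
d^4_{-4,-2}: single k=2 term ⇒ +0.185250;  D = +0.171307+0.070509i
d^4_{-3,-2}: k∈[1..2] ⇒ +0.103554 -0.497097 = -0.393543;  D = +0.391977-0.035077i
d^4_{-2,-2}: k∈[0..2] ⇒ +0.021879 -0.420109 +0.840278 = +0.442049;  D = +0.372410-0.238155i
d^4_{-1,-2}: k∈[0..2] ⇒ -0.117420 +0.939426 -1.002127 = -0.180121;  D = +0.089832-0.156121i
d^4_{0,-2}: k∈[0..2] ⇒ +0.332125 -1.417170 +0.850364 = -0.234681;  D = -0.009954+0.234470i
d^4_{1,-2}: k∈[0..2] ⇒ -0.626284 +1.503191 -0.481056 = +0.395851;  D = +0.167634+0.358604i
d^4_{2,-2}: k∈[0..2] ⇒ +0.840278 -1.075635 +0.143428 = -0.091928;  D = +0.072970+0.055912i
d^4_{3,-2}: k∈[0..1] ⇒ -0.795414 +0.424252 = -0.371162;  D = -0.365551-0.064293i
d^4_{4,-2}: single k=0 term ⇒ +0.474310;  D = -0.452333+0.142707i
Y_4^{m'}(θ=2.653,φ=5.0525) and Σ D·Y over m':
  (+0.1713+0.0705i)·(+0.0045-0.0210i)  (+0.3920-0.0351i)·(+0.0974+0.0598i)  (+0.3724-0.2382i)·(-0.2554+0.2066i)  (+0.0898-0.1561i)·(-0.1608-0.4543i)  (-0.0100+0.2345i)·(+0.0937+0.0000i)  (+0.1676+0.3586i)·(+0.1608-0.4543i)  (+0.0730+0.0559i)·(-0.2554-0.2066i)  (-0.3656-0.0643i)·(-0.0974+0.0598i)  (-0.4523+0.1427i)·(+0.0045+0.0210i)
Y_4^-2(R⁻¹ n̂) = +0.127527+0.088466i

Re=0.1275 Im=0.0885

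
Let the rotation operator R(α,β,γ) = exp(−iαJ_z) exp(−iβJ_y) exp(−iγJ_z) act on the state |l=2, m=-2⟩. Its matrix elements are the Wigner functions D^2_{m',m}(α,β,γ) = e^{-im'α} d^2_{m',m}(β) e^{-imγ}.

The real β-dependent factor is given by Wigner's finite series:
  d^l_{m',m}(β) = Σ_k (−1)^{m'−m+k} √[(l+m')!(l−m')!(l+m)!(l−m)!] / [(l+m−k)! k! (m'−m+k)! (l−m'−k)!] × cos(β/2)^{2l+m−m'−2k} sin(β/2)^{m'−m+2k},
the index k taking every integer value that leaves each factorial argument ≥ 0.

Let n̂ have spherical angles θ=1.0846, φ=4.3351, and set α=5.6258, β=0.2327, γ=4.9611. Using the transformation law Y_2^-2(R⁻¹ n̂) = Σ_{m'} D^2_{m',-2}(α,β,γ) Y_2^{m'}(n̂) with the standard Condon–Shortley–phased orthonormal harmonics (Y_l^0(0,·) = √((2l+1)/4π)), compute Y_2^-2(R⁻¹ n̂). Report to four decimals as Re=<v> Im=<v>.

Need the full column D^2_{m',-2} for m'=−2..2 at α=5.6258, β=0.2327, γ=4.9611.
cos(β/2)=0.993239, sin(β/2)=0.116088
d^2_{-2,-2}: single k=0 term ⇒ +0.973229;  D = -0.665842+0.709809i
d^2_{-1,-2}: single k=0 term ⇒ -0.227498;  D = +0.224593-0.036236i
d^2_{0,-2}: single k=0 term ⇒ +0.032565;  D = -0.028619-0.015539i
d^2_{1,-2}: single k=0 term ⇒ -0.003108;  D = +0.001256+0.002843i
d^2_{2,-2}: single k=0 term ⇒ +0.000182;  D = +0.000043-0.000176i
Y_2^{m'}(θ=1.0846,φ=4.3351) and Σ D·Y over m':
  (-0.6658+0.7098i)·(-0.2200-0.2068i)  (+0.2246-0.0362i)·(-0.1176+0.2967i)  (-0.0286-0.0155i)·(-0.1088+0.0000i)  (+0.0013+0.0028i)·(+0.1176+0.2967i)  (+0.0000-0.0002i)·(-0.2200+0.2068i)
Y_2^-2(R⁻¹ n̂) = +0.280064+0.054911i

Re=0.2801 Im=0.0549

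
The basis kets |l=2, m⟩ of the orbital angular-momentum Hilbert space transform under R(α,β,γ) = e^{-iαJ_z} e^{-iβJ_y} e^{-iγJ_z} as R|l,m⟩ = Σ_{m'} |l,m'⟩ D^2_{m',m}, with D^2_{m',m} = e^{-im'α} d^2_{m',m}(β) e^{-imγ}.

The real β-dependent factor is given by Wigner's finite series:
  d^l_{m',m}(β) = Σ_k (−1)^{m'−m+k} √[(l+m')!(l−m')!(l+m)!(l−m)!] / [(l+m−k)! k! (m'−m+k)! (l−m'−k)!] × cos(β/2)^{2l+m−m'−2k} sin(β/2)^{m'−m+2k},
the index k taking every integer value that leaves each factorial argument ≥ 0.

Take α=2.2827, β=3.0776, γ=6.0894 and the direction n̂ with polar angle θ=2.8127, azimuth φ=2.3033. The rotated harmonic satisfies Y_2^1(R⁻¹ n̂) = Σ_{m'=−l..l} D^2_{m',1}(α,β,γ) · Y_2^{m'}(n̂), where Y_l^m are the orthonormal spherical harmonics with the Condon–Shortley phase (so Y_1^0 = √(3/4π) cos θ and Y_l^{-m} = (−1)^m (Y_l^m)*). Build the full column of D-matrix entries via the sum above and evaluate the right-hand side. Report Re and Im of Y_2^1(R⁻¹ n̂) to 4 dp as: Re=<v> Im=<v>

Need the full column D^2_{m',1} for m'=−2..2 at α=2.2827, β=3.0776, γ=6.0894.
cos(β/2)=0.031991, sin(β/2)=0.999488
d^2_{-2,1}: single k=3 term ⇒ +0.063884;  D = +0.002988-0.063814i
d^2_{-1,1}: k∈[2..3] ⇒ +0.003067 -0.997954 = -0.994887;  D = +0.782827-0.613988i
d^2_{0,1}: k∈[1..2] ⇒ +0.000080 -0.078241 = -0.078161;  D = -0.076698-0.015052i
d^2_{1,1}: k∈[0..1] ⇒ +0.000001 -0.003067 = -0.003066;  D = +0.001518+0.002664i
d^2_{2,1}: single k=0 term ⇒ -0.000065;  D = +0.000022-0.000062i
Y_2^{m'}(θ=2.8127,φ=2.3033) and Σ D·Y over m':
  (+0.0030-0.0638i)·(-0.0043+0.0401i)  (+0.7828-0.6140i)·(+0.1579+0.1756i)  (-0.0767-0.0151i)·(+0.5321+0.0000i)  (+0.0015+0.0027i)·(-0.1579+0.1756i)  (+0.0000-0.0001i)·(-0.0043-0.0401i)
Y_2^1(R⁻¹ n̂) = +0.192458+0.032714i

Re=0.1925 Im=0.0327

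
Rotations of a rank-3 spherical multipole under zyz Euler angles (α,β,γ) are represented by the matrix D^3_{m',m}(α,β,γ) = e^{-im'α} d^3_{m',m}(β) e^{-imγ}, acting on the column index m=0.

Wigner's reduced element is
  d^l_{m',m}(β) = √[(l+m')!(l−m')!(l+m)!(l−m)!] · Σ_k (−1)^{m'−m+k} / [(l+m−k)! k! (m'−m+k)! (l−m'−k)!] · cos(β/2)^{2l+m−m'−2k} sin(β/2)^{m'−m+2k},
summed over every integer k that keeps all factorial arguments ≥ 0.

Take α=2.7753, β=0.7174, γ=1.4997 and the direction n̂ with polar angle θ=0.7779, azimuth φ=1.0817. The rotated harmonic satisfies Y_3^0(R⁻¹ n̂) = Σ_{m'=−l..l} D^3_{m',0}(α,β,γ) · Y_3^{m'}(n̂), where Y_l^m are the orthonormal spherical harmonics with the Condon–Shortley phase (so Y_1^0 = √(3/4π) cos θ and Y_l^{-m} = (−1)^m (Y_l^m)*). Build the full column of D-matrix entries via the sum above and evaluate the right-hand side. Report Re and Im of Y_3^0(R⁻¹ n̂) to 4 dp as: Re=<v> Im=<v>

Re=-0.3310 Im=0.0000

Need the full column D^3_{m',0} for m'=−3..3 at α=2.7753, β=0.7174, γ=1.4997.
cos(β/2)=0.936354, sin(β/2)=0.351057
d^3_{-3,0}: single k=3 term ⇒ +0.158843;  D = -0.072210+0.141481i
d^3_{-2,0}: k∈[2..3] ⇒ +0.518892 -0.072938 = +0.445954;  D = +0.331544-0.298251i
d^3_{-1,0}: k∈[1..3] ⇒ +0.875324 -0.369119 +0.017295 = +0.523501;  D = -0.488772+0.187495i
d^3_{0,0}: k∈[0..3] ⇒ +0.673970 -0.852626 +0.119849 -0.001872 = -0.060679;  D = -0.060679+0.000000i
d^3_{1,0}: k∈[0..2] ⇒ -0.875324 +0.369119 -0.017295 = -0.523501;  D = +0.488772+0.187495i
d^3_{2,0}: k∈[0..1] ⇒ +0.518892 -0.072938 = +0.445954;  D = +0.331544+0.298251i
d^3_{3,0}: single k=0 term ⇒ -0.158843;  D = +0.072210+0.141481i
Y_3^{m'}(θ=0.7779,φ=1.0817) and Σ D·Y over m':
  (-0.0722+0.1415i)·(-0.1434+0.0149i)  (+0.3315-0.2983i)·(-0.2003-0.2974i)  (-0.4888+0.1875i)·(+0.1638-0.3078i)  (-0.0607+0.0000i)·(-0.1230+0.0000i)  (+0.4888+0.1875i)·(-0.1638-0.3078i)  (+0.3315+0.2983i)·(-0.2003+0.2974i)  (+0.0722+0.1415i)·(+0.1434+0.0149i)
Y_3^0(R⁻¹ n̂) = -0.330974+0.000000i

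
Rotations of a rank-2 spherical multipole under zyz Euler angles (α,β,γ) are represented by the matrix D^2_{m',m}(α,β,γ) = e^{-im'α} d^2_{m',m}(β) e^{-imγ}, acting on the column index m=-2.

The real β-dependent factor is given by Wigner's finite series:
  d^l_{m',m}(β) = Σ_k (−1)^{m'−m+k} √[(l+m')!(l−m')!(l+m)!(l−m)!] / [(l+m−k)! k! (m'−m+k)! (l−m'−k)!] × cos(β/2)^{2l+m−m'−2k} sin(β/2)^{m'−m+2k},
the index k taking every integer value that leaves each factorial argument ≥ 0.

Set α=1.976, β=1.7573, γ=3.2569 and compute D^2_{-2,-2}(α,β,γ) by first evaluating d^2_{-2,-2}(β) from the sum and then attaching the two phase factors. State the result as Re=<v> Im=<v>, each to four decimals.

Re=-0.0838 Im=-0.1431

D^2_{-2,-2}(1.976,1.7573,3.2569) = e^{-i·-2·1.976}·d^2_{-2,-2}(1.7573)·e^{-i·-2·3.2569}. Compute d first:
Half-angle: c=0.638191, s=0.769878. N=√(1·24·1·24)=24.000000
k: max(0,(-2)−(-2))=0 … min(2+(-2),2−(-2))=0
  k=0: (−1)^0·24.0000/(24)·0.6382^4·0.7699^0 = +0.165883
d^2_{-2,-2}(1.7573) = +0.165883
Attach z-rotation phases: D = e^{-i(-2)(1.976)}·(+0.165883)·e^{-i(-2)(3.2569)} = -0.083827-0.143144i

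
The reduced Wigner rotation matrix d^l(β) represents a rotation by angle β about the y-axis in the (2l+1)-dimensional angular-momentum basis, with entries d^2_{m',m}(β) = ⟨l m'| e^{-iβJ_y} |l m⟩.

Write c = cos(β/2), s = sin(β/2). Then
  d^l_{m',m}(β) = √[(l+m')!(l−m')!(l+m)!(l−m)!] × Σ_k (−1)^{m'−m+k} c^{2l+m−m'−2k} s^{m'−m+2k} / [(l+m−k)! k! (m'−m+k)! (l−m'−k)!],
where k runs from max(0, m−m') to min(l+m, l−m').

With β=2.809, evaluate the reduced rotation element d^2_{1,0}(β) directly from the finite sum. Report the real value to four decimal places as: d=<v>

d=0.3780

d^2_{1,0}(β=2.809) via Wigner's sum:
Half-angle: c=0.165531, s=0.986205. N=√(6·1·2·2)=4.898979
Admissible k: 0..1 (factorial args all ≥0)
  k=0: (−1)^1·4.8990/(2)·0.1655^3·0.9862^1 = -0.010957
  k=1: (−1)^2·4.8990/(2)·0.1655^1·0.9862^3 = +0.388916
d^2_{1,0}(2.809) = -0.010957 +0.388916 = +0.377959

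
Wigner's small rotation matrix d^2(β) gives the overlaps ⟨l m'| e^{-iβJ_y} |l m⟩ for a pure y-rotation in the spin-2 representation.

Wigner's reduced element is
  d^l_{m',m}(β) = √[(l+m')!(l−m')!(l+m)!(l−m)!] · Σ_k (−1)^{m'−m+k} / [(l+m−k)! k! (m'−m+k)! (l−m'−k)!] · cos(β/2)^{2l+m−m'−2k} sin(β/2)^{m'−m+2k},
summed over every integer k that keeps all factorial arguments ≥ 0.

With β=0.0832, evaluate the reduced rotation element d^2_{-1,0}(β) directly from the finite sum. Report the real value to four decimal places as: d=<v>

d=0.1014

d^2_{-1,0}(β=0.0832) via Wigner's sum:
With c≡cos(β/2)=0.999135 and s≡sin(β/2)=0.041588, N=[1·6·2·2]^{1/2}=4.898979
The bounds max(0,m−m')=1 and min(l+m,l−m')=2 give 2 terms
  k=1: (−1)^0·4.8990/(2)·0.9991^3·0.0416^1 = +0.101605
  k=2: (−1)^1·4.8990/(2)·0.9991^1·0.0416^3 = -0.000176
d^2_{-1,0}(0.0832) = +0.101605 -0.000176 = +0.101429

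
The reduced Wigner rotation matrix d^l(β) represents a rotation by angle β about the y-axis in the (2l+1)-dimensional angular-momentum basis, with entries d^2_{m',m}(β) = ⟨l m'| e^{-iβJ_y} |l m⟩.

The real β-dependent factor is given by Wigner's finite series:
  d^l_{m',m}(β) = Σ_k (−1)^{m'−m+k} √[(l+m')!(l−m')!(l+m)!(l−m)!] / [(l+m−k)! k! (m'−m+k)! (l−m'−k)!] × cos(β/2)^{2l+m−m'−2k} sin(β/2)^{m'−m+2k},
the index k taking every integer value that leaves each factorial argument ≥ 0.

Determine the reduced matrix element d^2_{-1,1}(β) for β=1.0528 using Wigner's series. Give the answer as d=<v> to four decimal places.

d^2_{-1,1}(β=1.0528) via Wigner's sum:
Half-angle: c=0.864621, s=0.502424. N=√(1·6·6·1)=6.000000
k∈{2,3} keeps every argument non-negative
  k=2: (−1)^0·6.0000/(2)·0.8646^2·0.5024^2 = +0.566127
  k=3: (−1)^1·6.0000/(6)·0.8646^0·0.5024^4 = -0.063721
d^2_{-1,1}(1.0528) = +0.566127 -0.063721 = +0.502406

d=0.5024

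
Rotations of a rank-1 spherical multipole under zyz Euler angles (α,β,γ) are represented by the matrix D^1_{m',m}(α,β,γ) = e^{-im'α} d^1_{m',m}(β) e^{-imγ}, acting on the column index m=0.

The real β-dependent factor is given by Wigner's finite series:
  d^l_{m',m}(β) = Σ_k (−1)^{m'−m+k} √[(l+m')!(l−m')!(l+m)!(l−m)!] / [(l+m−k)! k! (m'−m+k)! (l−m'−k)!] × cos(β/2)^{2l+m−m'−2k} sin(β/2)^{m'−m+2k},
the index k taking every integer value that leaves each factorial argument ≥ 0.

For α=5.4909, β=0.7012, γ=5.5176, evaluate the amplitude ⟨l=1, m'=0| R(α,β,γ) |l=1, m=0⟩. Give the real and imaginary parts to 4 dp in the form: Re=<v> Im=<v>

Re=0.7641 Im=0.0000

First d^1_{0,0}(β=0.7012), then the phase factors e^{-i(0)α} and e^{-i(0)γ}:
Half-angle: c=0.939167, s=0.343461. N=√(1·1·1·1)=1.000000
Admissible k: 0..1 (factorial args all ≥0)
  k=0: (−1)^0·1.0000/(1)·0.9392^2·0.3435^0 = +0.882034
  k=1: (−1)^1·1.0000/(1)·0.9392^0·0.3435^2 = -0.117966
d^1_{0,0}(0.7012) = +0.882034 -0.117966 = +0.764069
D = (+1.000000+0.000000i)·(+0.764069)·(+1.000000+0.000000i) = +0.764069+0.000000i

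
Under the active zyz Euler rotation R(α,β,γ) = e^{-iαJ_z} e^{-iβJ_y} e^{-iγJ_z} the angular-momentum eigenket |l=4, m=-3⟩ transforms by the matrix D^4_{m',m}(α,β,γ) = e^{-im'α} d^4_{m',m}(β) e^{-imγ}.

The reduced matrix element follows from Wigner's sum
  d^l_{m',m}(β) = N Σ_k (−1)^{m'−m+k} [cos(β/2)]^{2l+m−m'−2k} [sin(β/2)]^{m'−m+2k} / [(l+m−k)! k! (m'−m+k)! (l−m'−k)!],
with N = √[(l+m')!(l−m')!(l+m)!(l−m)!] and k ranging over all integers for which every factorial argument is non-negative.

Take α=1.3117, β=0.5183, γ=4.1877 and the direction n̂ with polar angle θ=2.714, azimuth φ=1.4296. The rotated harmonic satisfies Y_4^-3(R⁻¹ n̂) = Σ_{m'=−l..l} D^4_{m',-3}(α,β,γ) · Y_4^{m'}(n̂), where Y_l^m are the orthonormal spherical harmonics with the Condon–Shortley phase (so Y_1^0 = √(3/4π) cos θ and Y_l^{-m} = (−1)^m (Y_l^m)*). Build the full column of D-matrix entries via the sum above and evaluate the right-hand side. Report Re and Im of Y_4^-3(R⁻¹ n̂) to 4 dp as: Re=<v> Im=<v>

Need the full column D^4_{m',-3} for m'=−4..4 at α=1.3117, β=0.5183, γ=4.1877.
cos(β/2)=0.966608, sin(β/2)=0.256259
d^4_{-4,-3}: single k=1 term ⇒ +0.571449;  D = +0.289449-0.492720i
d^4_{-3,-3}: k∈[0..1] ⇒ +0.762085 -0.374938 = +0.387148;  D = -0.272427-0.275076i
d^4_{-2,-3}: k∈[0..1] ⇒ -0.755956 +0.159395 = -0.596561;  D = +0.517272-0.297176i
d^4_{-1,-3}: k∈[0..1] ⇒ +0.425139 -0.049801 = +0.375338;  D = +0.097350+0.362494i
d^4_{0,-3}: k∈[0..1] ⇒ -0.168017 +0.011809 = -0.156208;  D = -0.156207+0.000511i
d^4_{1,-3}: k∈[0..1] ⇒ +0.049801 -0.002100 = +0.047701;  D = +0.012070-0.046148i
d^4_{2,-3}: k∈[0..1] ⇒ -0.011203 +0.000262 = -0.010940;  D = +0.009522+0.005388i
d^4_{3,-3}: k∈[0..1] ⇒ +0.001852 -0.000019 = +0.001834;  D = -0.001282+0.001311i
d^4_{4,-3}: single k=0 term ⇒ -0.000198;  D = -0.000102-0.000170i
Y_4^{m'}(θ=2.714,φ=1.4296) and Σ D·Y over m':
  (+0.2894-0.4927i)·(+0.0111+0.0070i)  (-0.2724-0.2751i)·(+0.0334-0.0740i)  (+0.5173-0.2972i)·(-0.2650-0.0769i)  (+0.0974+0.3625i)·(-0.0702+0.4942i)  (-0.1562+0.0005i)·(+0.2281+0.0000i)  (+0.0121-0.0461i)·(+0.0702+0.4942i)  (+0.0095+0.0054i)·(-0.2650+0.0769i)  (-0.0013+0.0013i)·(-0.0334-0.0740i)  (-0.0001-0.0002i)·(+0.0111-0.0070i)
Y_4^-3(R⁻¹ n̂) = -0.383494+0.071386i

Re=-0.3835 Im=0.0714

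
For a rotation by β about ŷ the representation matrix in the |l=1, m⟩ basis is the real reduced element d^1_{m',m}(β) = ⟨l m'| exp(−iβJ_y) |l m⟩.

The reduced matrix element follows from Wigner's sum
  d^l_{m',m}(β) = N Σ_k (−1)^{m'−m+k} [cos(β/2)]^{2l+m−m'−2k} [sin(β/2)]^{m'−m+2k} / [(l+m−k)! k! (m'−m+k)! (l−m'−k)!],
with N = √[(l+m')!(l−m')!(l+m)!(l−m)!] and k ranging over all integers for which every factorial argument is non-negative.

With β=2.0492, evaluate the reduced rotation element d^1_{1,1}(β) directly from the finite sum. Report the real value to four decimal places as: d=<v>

d=0.2698

d^1_{1,1}(β=2.0492) via Wigner's sum:
With c≡cos(β/2)=0.519441 and s≡sin(β/2)=0.854506, N=[2·1·2·1]^{1/2}=2.000000
k∈{0} keeps every argument non-negative
  k=0: (−1)^0·2.0000/(2)·0.5194^2·0.8545^0 = +0.269819
d^1_{1,1}(2.0492) = +0.269819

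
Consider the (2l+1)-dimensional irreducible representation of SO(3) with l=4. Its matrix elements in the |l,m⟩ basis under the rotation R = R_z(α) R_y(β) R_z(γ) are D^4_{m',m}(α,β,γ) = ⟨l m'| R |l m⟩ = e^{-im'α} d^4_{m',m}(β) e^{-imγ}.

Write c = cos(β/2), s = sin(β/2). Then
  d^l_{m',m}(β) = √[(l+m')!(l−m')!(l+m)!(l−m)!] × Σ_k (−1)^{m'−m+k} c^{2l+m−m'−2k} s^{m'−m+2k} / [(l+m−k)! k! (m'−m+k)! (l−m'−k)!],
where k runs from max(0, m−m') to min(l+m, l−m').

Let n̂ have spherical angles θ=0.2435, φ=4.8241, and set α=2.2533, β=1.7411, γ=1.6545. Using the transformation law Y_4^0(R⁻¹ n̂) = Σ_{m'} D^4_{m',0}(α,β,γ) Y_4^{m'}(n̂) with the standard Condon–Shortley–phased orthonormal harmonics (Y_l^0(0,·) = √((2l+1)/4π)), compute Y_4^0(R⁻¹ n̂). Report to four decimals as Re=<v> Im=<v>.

Re=-0.0388 Im=0.0000

Need the full column D^4_{m',0} for m'=−4..4 at α=2.2533, β=1.7411, γ=1.6545.
cos(β/2)=0.644406, sin(β/2)=0.764683
d^4_{-4,0}: single k=4 term ⇒ +0.493304;  D = -0.452108+0.197349i
d^4_{-3,0}: k∈[3..4] ⇒ +0.587905 -0.827850 = -0.239944;  D = -0.213192-0.110102i
d^4_{-2,0}: k∈[2..4] ⇒ +0.397230 -1.491610 +0.787645 = -0.306734;  D = +0.062678+0.300262i
d^4_{-1,0}: k∈[1..4] ⇒ +0.157803 -1.333243 +1.877386 -0.440602 = +0.261343;  D = -0.164839+0.202801i
d^4_{0,0}: k∈[0..4] ⇒ +0.029736 -0.669948 +2.122598 -1.328402 +0.116911 = +0.270895;  D = +0.270895+0.000000i
d^4_{1,0}: k∈[0..3] ⇒ -0.157803 +1.333243 -1.877386 +0.440602 = -0.261343;  D = +0.164839+0.202801i
d^4_{2,0}: k∈[0..2] ⇒ +0.397230 -1.491610 +0.787645 = -0.306734;  D = +0.062678-0.300262i
d^4_{3,0}: k∈[0..1] ⇒ -0.587905 +0.827850 = +0.239944;  D = +0.213192-0.110102i
d^4_{4,0}: single k=0 term ⇒ +0.493304;  D = -0.452108-0.197349i
Y_4^{m'}(θ=0.2435,φ=4.8241) and Σ D·Y over m':
  (-0.4521+0.1973i)·(+0.0013-0.0006i)  (-0.2132-0.1101i)·(-0.0056-0.0161i)  (+0.0627+0.3003i)·(-0.1061+0.0241i)  (-0.1648+0.2028i)·(+0.0443+0.3953i)  (+0.2709+0.0000i)·(+0.6128+0.0000i)  (+0.1648+0.2028i)·(-0.0443+0.3953i)  (+0.0627-0.3003i)·(-0.1061-0.0241i)  (+0.2132-0.1101i)·(+0.0056-0.0161i)  (-0.4521-0.1973i)·(+0.0013+0.0006i)
Y_4^0(R⁻¹ n̂) = -0.038811-0.000000i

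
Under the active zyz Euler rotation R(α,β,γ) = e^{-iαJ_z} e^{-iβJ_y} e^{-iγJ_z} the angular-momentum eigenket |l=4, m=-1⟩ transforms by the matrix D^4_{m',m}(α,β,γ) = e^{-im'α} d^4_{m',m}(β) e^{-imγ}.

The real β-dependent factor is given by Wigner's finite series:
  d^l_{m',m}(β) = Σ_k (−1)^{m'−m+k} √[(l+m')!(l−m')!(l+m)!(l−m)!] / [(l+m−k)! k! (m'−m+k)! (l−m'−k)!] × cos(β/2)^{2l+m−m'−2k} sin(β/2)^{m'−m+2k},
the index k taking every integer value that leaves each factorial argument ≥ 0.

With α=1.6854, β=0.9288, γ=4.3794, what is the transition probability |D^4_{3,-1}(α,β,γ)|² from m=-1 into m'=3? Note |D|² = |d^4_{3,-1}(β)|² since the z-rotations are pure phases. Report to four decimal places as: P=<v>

P=0.0835

First d^4_{3,-1}(β=0.9288), then the phase factors e^{-i(3)α} and e^{-i(-1)γ}:
Half-angle: c=0.894090, s=0.447886. N=√(5040·1·6·120)=1904.940944
k: max(0,(-1)−(3))=0 … min(4+(-1),4−(3))=1
  k=0: (−1)^4·1904.9409/(144)·0.8941^4·0.4479^4 = +0.340186
  k=1: (−1)^5·1904.9409/(240)·0.8941^2·0.4479^6 = -0.051220
d^4_{3,-1}(0.9288) = +0.340186 -0.051220 = +0.288966
|D^4_{3,-1}|² = |d^4_{3,-1}(β)|² = (+0.288966)² = 0.083501 (the z-rotation phases have unit modulus)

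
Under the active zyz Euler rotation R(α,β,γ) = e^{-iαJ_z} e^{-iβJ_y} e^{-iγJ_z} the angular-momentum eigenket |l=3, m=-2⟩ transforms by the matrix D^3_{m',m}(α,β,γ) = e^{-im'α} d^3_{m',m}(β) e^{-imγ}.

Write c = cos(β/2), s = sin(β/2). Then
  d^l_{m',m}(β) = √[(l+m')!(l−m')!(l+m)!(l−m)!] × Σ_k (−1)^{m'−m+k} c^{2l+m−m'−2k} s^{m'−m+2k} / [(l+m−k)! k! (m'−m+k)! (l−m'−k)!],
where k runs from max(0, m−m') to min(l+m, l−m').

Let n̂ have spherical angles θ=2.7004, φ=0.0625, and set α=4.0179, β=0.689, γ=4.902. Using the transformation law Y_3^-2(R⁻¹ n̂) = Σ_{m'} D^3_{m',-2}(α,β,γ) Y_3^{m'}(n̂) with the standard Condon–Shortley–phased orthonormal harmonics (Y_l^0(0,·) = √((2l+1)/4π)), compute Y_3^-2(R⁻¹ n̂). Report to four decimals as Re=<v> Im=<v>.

Re=0.0935 Im=-0.1733

Need the full column D^3_{m',-2} for m'=−3..3 at α=4.0179, β=0.689, γ=4.902.
cos(β/2)=0.941244, sin(β/2)=0.337726
d^3_{-3,-2}: single k=1 term ⇒ +0.611156;  D = -0.605723+0.081316i
d^3_{-2,-2}: k∈[0..1] ⇒ +0.695368 -0.447619 = +0.247748;  D = +0.131819-0.209769i
d^3_{-1,-2}: k∈[0..1] ⇒ -0.788999 +0.203157 = -0.585843;  D = -0.181652-0.556969i
d^3_{0,-2}: k∈[0..1] ⇒ +0.490343 -0.063128 = +0.427214;  D = -0.396862-0.158154i
d^3_{1,-2}: k∈[0..1] ⇒ -0.203157 +0.013078 = -0.190079;  D = -0.167075+0.090642i
d^3_{2,-2}: k∈[0..1] ⇒ +0.057628 -0.001484 = +0.056144;  D = -0.011011+0.055054i
d^3_{3,-2}: single k=0 term ⇒ -0.010130;  D = +0.006361+0.007884i
Y_3^{m'}(θ=2.7004,φ=0.0625) and Σ D·Y over m':
  (-0.6057+0.0813i)·(+0.0319-0.0061i)  (+0.1318-0.2098i)·(-0.1672+0.0210i)  (-0.1817-0.5570i)·(+0.4254-0.0266i)  (-0.3969-0.1582i)·(-0.3672+0.0000i)  (-0.1671+0.0906i)·(-0.4254-0.0266i)  (-0.0110+0.0551i)·(-0.1672-0.0210i)  (+0.0064+0.0079i)·(-0.0319-0.0061i)
Y_3^-2(R⁻¹ n̂) = +0.093495-0.173266i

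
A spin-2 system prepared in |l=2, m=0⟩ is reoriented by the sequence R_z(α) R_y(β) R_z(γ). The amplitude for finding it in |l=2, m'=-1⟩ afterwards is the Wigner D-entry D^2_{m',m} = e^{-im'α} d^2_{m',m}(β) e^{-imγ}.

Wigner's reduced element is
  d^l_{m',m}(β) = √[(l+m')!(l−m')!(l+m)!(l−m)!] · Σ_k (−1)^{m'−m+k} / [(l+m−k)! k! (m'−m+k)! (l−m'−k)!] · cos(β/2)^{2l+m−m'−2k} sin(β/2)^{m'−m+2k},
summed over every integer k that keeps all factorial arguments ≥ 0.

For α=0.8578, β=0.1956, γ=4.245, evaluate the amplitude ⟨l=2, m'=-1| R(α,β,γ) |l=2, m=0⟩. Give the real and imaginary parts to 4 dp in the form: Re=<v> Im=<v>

Split into d^2_{-1,0}(β=0.1956) × two z-phases.
c=cos(0.1956/2)=0.995221, s=sin(0.1956/2)=0.097644; N=√[1·6·2·2]=4.898979
k: max(0,(0)−(-1))=1 … min(2+(0),2−(-1))=2
  k=1: (−1)^0·4.8990/(2)·0.9952^3·0.0976^1 = +0.235766
  k=2: (−1)^1·4.8990/(2)·0.9952^1·0.0976^3 = -0.002270
d^2_{-1,0}(0.1956) = +0.235766 -0.002270 = +0.233496
Phases: e^{-i·(-1)·0.8578}=+0.654103+0.756405i, e^{-i·(0)·4.245}=+1.000000+0.000000i ⇒ D=+0.152731+0.176618i

Re=0.1527 Im=0.1766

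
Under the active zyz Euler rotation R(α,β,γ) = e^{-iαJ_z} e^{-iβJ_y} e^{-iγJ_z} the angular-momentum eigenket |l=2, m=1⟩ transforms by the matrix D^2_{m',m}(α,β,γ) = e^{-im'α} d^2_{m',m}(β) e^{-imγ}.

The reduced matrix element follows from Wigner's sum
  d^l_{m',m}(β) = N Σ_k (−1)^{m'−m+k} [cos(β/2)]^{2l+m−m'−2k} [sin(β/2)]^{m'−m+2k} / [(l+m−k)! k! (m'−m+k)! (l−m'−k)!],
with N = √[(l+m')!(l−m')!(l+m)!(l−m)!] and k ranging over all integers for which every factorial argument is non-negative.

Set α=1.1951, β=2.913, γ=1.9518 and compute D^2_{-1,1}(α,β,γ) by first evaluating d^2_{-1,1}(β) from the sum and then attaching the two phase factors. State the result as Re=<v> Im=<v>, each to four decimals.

Re=-0.6803 Im=0.6423

D^2_{-1,1}(1.1951,2.913,1.9518) = e^{-i·-1·1.1951}·d^2_{-1,1}(2.913)·e^{-i·1·1.9518}. Compute d first:
With c≡cos(β/2)=0.114048 and s≡sin(β/2)=0.993475, N=[1·6·6·1]^{1/2}=6.000000
The bounds max(0,m−m')=2 and min(l+m,l−m')=3 give 2 terms
  k=2: (−1)^0·6.0000/(2)·0.1140^2·0.9935^2 = +0.038513
  k=3: (−1)^1·6.0000/(6)·0.1140^0·0.9935^4 = -0.974155
d^2_{-1,1}(2.913) = +0.038513 -0.974155 = -0.935642
D = (+0.366920+0.930252i)·(-0.935642)·(-0.371852-0.928292i) = -0.680311+0.642343i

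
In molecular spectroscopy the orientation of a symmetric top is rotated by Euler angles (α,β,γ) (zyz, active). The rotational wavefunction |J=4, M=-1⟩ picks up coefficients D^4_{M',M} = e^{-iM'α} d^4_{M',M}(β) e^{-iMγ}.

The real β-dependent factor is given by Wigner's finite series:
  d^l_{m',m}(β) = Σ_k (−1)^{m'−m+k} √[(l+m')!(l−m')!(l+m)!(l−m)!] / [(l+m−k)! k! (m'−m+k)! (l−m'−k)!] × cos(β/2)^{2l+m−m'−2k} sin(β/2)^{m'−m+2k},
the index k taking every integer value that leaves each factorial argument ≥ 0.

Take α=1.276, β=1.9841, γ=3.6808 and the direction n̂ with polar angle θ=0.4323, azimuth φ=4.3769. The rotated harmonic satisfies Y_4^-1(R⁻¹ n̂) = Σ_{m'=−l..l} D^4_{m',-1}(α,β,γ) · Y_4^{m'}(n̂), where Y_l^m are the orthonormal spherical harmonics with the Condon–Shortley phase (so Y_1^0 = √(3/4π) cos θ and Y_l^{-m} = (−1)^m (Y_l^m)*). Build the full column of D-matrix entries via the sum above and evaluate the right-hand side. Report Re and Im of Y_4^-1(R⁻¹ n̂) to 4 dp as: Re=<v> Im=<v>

Re=-0.1819 Im=-0.1153

Need the full column D^4_{m',-1} for m'=−4..4 at α=1.276, β=1.9841, γ=3.6808.
cos(β/2)=0.546975, sin(β/2)=0.837149
d^4_{-4,-1}: single k=3 term ⇒ +0.214951;  D = -0.172414+0.128364i
d^4_{-3,-1}: k∈[2..3] ⇒ +0.148964 -0.581567 = -0.432603;  D = -0.146379-0.407086i
d^4_{-2,-1}: k∈[1..3] ⇒ +0.052025 -0.609328 +0.951549 = +0.394245;  D = +0.393745-0.019856i
d^4_{-1,-1}: k∈[0..3] ⇒ +0.008012 -0.281515 +1.318870 -1.029796 = +0.015570;  D = +0.003768-0.015108i
d^4_{0,-1}: k∈[0..3] ⇒ -0.054839 +0.770746 -1.805437 +0.704858 = -0.384671;  D = +0.330092+0.197512i
d^4_{1,-1}: k∈[0..3] ⇒ +0.187676 -1.318870 +1.544695 -0.241225 = +0.172277;  D = -0.127593+0.115755i
d^4_{2,-1}: k∈[0..2] ⇒ -0.406219 +1.427323 -0.668687 = +0.352417;  D = +0.150744+0.318549i
d^4_{3,-1}: k∈[0..1] ⇒ +0.581567 -0.817376 = -0.235809;  D = -0.233259+0.034586i
d^4_{4,-1}: single k=0 term ⇒ -0.503512;  D = -0.074047+0.498038i
Y_4^{m'}(θ=0.4323,φ=4.3769) and Σ D·Y over m':
  (-0.1724+0.1284i)·(+0.0031+0.0133i)  (-0.1464-0.4071i)·(+0.0706-0.0447i)  (+0.3937-0.0199i)·(-0.2194-0.1742i)  (+0.0038-0.0151i)·(-0.1642+0.4709i)  (+0.3301+0.1975i)·(+0.2176+0.0000i)  (-0.1276+0.1158i)·(+0.1642+0.4709i)  (+0.1507+0.3185i)·(-0.2194+0.1742i)  (-0.2333+0.0346i)·(-0.0706-0.0447i)  (-0.0740+0.4980i)·(+0.0031-0.0133i)
Y_4^-1(R⁻¹ n̂) = -0.181926-0.115302i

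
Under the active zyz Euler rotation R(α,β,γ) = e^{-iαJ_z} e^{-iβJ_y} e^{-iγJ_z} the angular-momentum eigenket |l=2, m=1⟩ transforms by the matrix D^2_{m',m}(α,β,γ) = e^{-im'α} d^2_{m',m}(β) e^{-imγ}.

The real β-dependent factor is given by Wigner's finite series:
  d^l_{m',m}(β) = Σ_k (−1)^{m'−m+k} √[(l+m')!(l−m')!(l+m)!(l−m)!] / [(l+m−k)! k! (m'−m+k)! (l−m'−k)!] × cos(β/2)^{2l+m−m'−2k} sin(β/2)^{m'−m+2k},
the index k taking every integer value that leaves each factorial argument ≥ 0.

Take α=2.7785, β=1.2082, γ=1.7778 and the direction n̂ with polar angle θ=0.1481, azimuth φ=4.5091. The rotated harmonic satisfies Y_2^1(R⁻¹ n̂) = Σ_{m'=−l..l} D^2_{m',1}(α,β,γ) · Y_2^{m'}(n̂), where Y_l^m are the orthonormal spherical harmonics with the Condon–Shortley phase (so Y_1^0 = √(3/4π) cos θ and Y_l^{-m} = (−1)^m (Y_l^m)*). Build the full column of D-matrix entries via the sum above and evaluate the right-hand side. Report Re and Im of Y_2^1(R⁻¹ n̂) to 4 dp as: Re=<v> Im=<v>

Re=-0.0849 Im=-0.2244

Need the full column D^2_{m',1} for m'=−2..2 at α=2.7785, β=1.2082, γ=1.7778.
cos(β/2)=0.823014, sin(β/2)=0.568022
d^2_{-2,1}: single k=3 term ⇒ +0.301670;  D = -0.242398-0.179576i
d^2_{-1,1}: k∈[2..3] ⇒ +0.655639 -0.104102 = +0.551537;  D = +0.297672+0.464311i
d^2_{0,1}: k∈[1..2] ⇒ +0.775642 -0.369468 = +0.406174;  D = -0.083480-0.397503i
d^2_{1,1}: k∈[0..1] ⇒ +0.458805 -0.655639 = -0.196834;  D = +0.030599-0.194441i
d^2_{2,1}: single k=0 term ⇒ -0.633309;  D = -0.314229+0.549855i
Y_2^{m'}(θ=0.1481,φ=4.5091) and Σ D·Y over m':
  (-0.2424-0.1796i)·(-0.0077-0.0033i)  (+0.2977+0.4643i)·(-0.0228+0.1104i)  (-0.0835-0.3975i)·(+0.6102+0.0000i)  (+0.0306-0.1944i)·(+0.0228+0.1104i)  (-0.3142+0.5499i)·(-0.0077+0.0033i)
Y_2^1(R⁻¹ n̂) = -0.084945-0.224393i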